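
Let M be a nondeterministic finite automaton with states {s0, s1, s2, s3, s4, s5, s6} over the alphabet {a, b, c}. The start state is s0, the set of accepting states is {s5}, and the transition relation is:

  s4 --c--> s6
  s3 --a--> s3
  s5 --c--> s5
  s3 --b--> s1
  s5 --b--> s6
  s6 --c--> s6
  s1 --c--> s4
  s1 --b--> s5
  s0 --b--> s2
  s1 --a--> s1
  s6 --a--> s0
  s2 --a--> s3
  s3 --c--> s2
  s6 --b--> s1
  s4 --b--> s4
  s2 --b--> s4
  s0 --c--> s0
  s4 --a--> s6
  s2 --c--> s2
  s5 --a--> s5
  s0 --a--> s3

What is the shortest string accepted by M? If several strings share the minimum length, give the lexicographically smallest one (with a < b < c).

abb

A breadth-first search from s0 reaches an accepting state first via the path s0 → s3 → s1 → s5 on input abb.
No string of length < 3 is accepted (BFS exhausts all shorter strings without reaching an accepting state), and abb is the lexicographically least accepting string of length 3.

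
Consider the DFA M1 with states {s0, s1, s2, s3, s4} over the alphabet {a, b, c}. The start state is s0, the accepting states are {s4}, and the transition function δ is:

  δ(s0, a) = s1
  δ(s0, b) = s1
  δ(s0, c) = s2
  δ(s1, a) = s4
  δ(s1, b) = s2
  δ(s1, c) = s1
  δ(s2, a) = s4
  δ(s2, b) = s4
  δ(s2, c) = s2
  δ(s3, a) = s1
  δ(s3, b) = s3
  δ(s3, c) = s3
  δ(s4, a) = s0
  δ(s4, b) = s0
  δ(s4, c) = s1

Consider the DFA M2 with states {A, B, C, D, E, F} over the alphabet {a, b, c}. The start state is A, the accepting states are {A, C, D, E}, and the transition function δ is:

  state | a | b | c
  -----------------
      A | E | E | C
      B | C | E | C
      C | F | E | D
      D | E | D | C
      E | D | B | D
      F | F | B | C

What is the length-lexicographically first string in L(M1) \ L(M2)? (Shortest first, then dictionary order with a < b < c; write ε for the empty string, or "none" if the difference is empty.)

ca

The string ca is accepted by M1 but not by M2.
No shorter string lies in the difference, and ca is the lexicographically first length-2 string in L(M1) \ L(M2).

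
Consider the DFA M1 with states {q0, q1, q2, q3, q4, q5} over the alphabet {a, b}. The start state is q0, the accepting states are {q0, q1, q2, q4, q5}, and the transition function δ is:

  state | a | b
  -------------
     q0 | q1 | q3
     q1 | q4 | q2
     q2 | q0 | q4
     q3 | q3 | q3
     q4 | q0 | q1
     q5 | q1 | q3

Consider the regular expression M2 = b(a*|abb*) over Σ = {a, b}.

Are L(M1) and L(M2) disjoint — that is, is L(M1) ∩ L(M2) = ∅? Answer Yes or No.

Converting the expression M2 to a DFA (subset construction, then merging equivalent states) gives the minimal DFA with states {r0, r1, r2, r3, r4, r5}, start state r0, accepting states {r2, r3, r4, r5} and transitions r0: a→r1, b→r2; r1: a→r1, b→r1; r2: a→r3, b→r1; r3: a→r4, b→r5; r4: a→r4, b→r1; r5: a→r1, b→r5.
Exploring the product automaton M1 × M2 from the start pair (q0, r0), following both machines on each input symbol, reaches 10 state pairs: (q0, r0), (q1, r1), (q3, r2), (q4, r1), (q2, r1), (q3, r3), (q3, r1), (q0, r1), (q3, r4), (q3, r5).
M1 accepts in {q0, q1, q2, q4, q5} and M2 accepts in {r2, r3, r4, r5}; no reachable pair has both components accepting, so no string drives both machines to acceptance simultaneously and L(M1) ∩ L(M2) = ∅.
So no string is accepted by both, and the intersection is empty.

Yes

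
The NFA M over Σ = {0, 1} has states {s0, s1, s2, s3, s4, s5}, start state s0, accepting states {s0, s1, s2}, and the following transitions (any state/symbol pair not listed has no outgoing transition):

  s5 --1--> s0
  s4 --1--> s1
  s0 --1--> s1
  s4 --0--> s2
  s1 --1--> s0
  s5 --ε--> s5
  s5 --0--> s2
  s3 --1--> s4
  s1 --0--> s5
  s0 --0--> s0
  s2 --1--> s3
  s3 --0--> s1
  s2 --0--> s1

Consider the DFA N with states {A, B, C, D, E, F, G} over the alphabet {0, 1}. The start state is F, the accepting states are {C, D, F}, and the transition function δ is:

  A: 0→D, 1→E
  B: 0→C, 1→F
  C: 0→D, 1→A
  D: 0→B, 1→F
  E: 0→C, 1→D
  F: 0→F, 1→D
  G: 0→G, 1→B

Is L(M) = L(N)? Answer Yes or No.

Exploring the product automaton M × N from the start pair (s0, F), following both machines on each input symbol, reaches 6 state pairs: (s0, F), (s1, D), (s5, B), (s2, C), (s3, A), (s4, E).
M accepts in {s0, s1, s2} and N accepts in {C, D, F}. In every reachable pair the two components are either both accepting — (s0, F), (s1, D), (s2, C) — or both non-accepting, so no string is accepted by exactly one of the machines: L(M) \ L(N) and L(N) \ L(M) are both empty.
Hence every string is accepted by M iff it is accepted by N, and the two languages coincide.

Yes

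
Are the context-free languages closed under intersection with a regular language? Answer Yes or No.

Run a PDA for the context-free language and a DFA for the regular one in parallel (product of finite controls, the PDA's stack unchanged, the DFA advancing only on input moves); the product PDA accepts exactly the intersection. (Intersection of two CFLs, by contrast, can fail to be context-free.)
So the context-free languages are closed under intersection with a regular language.

Yes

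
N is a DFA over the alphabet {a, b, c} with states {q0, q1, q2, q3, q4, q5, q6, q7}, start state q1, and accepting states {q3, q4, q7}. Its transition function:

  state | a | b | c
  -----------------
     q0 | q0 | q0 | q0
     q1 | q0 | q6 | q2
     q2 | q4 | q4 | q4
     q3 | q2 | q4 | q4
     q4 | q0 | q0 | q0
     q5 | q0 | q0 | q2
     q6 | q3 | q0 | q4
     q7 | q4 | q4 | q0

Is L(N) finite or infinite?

The useful states (reachable from q1 and able to reach an accepting state) are {q1, q2, q3, q4, q6}.
Restricted to these states the transition graph has no cycle, so every accepting path has bounded length and L is finite.

finite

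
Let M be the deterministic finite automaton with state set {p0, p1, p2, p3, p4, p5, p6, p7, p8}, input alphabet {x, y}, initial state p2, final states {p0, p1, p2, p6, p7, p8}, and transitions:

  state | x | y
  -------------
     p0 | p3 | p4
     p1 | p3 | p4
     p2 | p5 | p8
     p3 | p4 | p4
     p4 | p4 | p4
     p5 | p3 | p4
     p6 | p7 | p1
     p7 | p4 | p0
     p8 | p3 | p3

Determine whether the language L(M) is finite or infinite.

The useful states (reachable from p2 and able to reach an accepting state) are {p2, p8}.
Restricted to these states the transition graph has no cycle, so every accepting path has bounded length and L is finite.

finite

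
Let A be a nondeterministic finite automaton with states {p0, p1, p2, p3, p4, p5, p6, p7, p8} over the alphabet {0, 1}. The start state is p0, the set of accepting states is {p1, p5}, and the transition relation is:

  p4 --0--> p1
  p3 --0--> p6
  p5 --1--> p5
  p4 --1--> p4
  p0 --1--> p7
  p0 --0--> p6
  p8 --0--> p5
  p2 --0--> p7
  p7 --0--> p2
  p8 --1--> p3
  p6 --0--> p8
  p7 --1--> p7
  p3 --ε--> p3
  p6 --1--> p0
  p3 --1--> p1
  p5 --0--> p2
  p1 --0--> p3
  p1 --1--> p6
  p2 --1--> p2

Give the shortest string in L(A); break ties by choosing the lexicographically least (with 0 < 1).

A breadth-first search from p0 reaches an accepting state first via the path p0 → p6 → p8 → p5 on input 000.
No string of length < 3 is accepted (BFS exhausts all shorter strings without reaching an accepting state), and 000 is the lexicographically least accepting string of length 3.

000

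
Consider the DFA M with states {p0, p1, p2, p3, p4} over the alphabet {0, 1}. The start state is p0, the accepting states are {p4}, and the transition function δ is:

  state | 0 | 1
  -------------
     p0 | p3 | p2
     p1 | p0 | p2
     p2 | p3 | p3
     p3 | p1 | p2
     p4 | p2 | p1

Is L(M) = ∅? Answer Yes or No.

The states reachable from the start state are {p0, p1, p2, p3}.
None of the accepting states {p4} is reachable, so no string is accepted and L(M) = ∅.

Yes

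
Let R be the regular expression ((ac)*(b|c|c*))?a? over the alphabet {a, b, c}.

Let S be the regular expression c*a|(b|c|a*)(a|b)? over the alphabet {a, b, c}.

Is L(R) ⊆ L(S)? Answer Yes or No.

No

The string ac is in L(R) but not in L(S).
So L(R) ⊄ L(S).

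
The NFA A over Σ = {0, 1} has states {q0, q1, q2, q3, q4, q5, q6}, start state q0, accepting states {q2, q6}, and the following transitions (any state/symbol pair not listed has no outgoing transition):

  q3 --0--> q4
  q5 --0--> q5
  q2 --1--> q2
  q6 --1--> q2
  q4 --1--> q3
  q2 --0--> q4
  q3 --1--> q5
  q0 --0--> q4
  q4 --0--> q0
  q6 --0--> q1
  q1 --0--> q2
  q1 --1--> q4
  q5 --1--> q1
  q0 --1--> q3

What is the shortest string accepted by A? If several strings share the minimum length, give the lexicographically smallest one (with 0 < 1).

A breadth-first search from q0 reaches an accepting state first via the path q0 → q3 → q5 → q1 → q2 on input 1110.
No string of length < 4 is accepted (BFS exhausts all shorter strings without reaching an accepting state), and 1110 is the lexicographically least accepting string of length 4.

1110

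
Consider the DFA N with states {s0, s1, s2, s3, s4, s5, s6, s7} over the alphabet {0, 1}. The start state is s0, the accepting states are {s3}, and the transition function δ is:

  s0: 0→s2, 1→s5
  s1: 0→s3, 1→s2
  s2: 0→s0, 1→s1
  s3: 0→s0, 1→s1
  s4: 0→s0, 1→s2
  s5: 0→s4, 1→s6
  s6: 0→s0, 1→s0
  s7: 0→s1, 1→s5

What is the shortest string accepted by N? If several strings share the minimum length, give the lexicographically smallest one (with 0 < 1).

010

A breadth-first search from s0 reaches an accepting state first via the path s0 → s2 → s1 → s3 on input 010.
No string of length < 3 is accepted (BFS exhausts all shorter strings without reaching an accepting state), and 010 is the lexicographically least accepting string of length 3.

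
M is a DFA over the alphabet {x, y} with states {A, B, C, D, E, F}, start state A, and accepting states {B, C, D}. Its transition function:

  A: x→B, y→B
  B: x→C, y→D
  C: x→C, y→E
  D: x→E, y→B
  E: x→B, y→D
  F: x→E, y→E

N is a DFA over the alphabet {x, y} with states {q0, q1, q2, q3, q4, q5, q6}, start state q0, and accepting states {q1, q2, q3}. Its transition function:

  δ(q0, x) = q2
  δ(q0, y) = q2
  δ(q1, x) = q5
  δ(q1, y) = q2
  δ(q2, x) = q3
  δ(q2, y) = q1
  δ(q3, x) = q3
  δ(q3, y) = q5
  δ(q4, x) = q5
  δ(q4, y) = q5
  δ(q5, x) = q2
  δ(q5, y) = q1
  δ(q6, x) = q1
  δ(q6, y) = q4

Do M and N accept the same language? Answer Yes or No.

Yes

Exploring the product automaton M × N from the start pair (A, q0), following both machines on each input symbol, reaches 5 state pairs: (A, q0), (B, q2), (C, q3), (D, q1), (E, q5).
M accepts in {B, C, D} and N accepts in {q1, q2, q3}. In every reachable pair the two components are either both accepting — (B, q2), (C, q3), (D, q1) — or both non-accepting, so no string is accepted by exactly one of the machines: L(M) \ L(N) and L(N) \ L(M) are both empty.
Hence every string is accepted by M iff it is accepted by N, and the two languages coincide.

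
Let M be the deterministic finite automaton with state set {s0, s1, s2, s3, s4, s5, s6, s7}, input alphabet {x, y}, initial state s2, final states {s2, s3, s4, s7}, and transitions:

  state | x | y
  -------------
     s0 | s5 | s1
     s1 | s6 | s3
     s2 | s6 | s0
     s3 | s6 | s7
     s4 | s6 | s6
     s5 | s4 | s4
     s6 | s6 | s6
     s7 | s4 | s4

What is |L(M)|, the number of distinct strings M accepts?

7

The useful subgraph on states {s0, s1, s2, s3, s4, s5, s7} is acyclic, so L(M) is finite; the longest accepting path visits 6 useful states, giving maximum string length 5.
Counting accepting paths from s2 by length: 1 of length 0, 3 of length 3, 1 of length 4, 2 of length 5. Total 7.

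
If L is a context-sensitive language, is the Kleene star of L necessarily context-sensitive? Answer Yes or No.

An LBA guesses a factorisation of the input into blocks (marking block boundaries on a second track) and verifies each block with the LBA for L; this uses no space beyond the input, so L* is context-sensitive.
So the context-sensitive languages are closed under Kleene star.

Yes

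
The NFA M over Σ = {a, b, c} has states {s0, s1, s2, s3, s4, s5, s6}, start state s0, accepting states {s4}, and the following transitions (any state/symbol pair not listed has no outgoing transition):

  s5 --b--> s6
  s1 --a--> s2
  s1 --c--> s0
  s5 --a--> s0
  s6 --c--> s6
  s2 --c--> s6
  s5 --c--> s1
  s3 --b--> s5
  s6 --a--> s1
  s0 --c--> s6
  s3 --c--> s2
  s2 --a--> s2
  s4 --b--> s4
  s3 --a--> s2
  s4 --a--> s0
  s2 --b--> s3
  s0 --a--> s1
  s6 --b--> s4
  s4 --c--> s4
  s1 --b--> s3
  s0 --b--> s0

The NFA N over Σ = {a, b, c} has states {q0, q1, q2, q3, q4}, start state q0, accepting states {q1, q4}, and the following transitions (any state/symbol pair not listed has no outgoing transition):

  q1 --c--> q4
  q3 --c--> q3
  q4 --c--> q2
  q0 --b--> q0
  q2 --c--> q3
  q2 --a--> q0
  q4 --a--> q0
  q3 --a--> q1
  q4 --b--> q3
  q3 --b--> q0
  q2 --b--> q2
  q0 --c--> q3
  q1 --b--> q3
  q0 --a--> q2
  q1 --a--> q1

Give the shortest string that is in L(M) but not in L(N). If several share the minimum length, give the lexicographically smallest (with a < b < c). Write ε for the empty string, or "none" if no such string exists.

The string cb is accepted by M but not by N.
No shorter string lies in the difference, and cb is the lexicographically first length-2 string in L(M) \ L(N).

cb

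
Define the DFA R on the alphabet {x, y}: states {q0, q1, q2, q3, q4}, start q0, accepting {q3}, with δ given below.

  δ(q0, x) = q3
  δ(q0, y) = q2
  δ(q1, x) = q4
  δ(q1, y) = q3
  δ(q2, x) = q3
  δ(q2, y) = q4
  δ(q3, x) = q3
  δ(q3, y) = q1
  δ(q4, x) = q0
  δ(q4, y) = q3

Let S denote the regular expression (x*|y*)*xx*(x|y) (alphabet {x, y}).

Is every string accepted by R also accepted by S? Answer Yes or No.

No

The string x is in L(R) but not in L(S).
So L(R) ⊄ L(S).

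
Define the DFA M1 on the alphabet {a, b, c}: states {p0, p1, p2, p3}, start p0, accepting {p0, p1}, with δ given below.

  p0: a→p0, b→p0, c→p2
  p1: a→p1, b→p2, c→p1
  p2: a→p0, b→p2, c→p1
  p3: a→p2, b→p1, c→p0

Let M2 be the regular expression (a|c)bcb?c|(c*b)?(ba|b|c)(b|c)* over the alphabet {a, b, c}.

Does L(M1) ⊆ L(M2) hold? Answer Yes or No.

The empty string ε is in L(M1) but not in L(M2).
So L(M1) ⊄ L(M2).

No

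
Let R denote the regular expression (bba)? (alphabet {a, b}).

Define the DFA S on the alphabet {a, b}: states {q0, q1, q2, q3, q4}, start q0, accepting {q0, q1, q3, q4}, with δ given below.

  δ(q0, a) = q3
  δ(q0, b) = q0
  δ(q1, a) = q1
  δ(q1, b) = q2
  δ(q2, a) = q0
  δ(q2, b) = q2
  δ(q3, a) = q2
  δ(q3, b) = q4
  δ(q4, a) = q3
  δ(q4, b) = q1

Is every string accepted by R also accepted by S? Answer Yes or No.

Converting the expression R to a DFA (subset construction, then merging equivalent states) gives the minimal DFA with states {r0, r1, r2, r3, r4}, start state r0, accepting states {r0, r4} and transitions r0: a→r1, b→r2; r1: a→r1, b→r1; r2: a→r1, b→r3; r3: a→r4, b→r1; r4: a→r1, b→r1.
Exploring the product automaton R × S from the start pair (r0, q0), following both machines on each input symbol, reaches 9 state pairs: (r0, q0), (r1, q3), (r2, q0), (r1, q2), (r1, q4), (r3, q0), (r1, q0), (r1, q1), (r4, q3).
R accepts in {r0, r4} and S accepts in {q0, q1, q3, q4}. The reachable pairs whose R-component is accepting are (r0, q0), (r4, q3); in each of them the S-component is accepting too, so the product for L(R) \ L(S) (R-component accepting, S-component rejecting) has no reachable accepting pair and the difference is empty.
Hence every string in L(R) is also in L(S).

Yes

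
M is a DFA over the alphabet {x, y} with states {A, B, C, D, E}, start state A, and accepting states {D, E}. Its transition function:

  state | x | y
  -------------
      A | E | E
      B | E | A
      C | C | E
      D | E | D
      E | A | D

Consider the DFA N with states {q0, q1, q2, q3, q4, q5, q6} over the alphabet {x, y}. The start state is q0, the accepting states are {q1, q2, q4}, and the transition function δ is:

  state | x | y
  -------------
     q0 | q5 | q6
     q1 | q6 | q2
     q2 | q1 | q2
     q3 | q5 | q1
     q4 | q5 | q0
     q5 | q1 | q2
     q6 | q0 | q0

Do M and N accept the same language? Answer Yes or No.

No

The string x is accepted by M but rejected by N.
So L(M) ≠ L(N).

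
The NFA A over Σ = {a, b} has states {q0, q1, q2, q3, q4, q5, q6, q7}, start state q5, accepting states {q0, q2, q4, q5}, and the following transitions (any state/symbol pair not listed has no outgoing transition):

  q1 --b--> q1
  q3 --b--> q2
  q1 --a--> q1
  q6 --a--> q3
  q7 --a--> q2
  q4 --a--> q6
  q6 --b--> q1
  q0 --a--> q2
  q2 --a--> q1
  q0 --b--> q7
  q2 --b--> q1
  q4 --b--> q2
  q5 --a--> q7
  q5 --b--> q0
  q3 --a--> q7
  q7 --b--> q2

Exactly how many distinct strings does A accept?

The useful subgraph on states {q0, q2, q5, q7} is acyclic, so L(A) is finite; the longest accepting path visits 4 useful states, giving maximum string length 3.
Counting accepting paths from q5 by length: 1 of length 0, 1 of length 1, 3 of length 2, 2 of length 3. Total 7.

7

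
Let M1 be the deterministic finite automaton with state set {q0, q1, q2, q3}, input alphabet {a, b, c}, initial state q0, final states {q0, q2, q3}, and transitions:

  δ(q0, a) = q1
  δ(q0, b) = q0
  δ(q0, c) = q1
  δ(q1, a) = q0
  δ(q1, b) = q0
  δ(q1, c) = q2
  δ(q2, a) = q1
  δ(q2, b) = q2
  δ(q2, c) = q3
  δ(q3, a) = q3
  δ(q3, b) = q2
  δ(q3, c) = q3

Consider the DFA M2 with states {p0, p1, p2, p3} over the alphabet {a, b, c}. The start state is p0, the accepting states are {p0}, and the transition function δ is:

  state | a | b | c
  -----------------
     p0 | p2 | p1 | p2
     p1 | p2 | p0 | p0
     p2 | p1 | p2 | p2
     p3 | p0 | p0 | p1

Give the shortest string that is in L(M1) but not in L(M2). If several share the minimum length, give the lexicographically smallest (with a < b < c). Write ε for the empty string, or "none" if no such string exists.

The string b is accepted by M1 but not by M2.
No shorter string lies in the difference, and b is the lexicographically first length-1 string in L(M1) \ L(M2).

b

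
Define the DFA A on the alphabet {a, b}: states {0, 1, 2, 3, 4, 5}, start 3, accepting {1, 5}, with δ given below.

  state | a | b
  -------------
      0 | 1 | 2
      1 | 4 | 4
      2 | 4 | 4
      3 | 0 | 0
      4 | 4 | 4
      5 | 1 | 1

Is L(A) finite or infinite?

The useful states (reachable from 3 and able to reach an accepting state) are {0, 1, 3}.
Restricted to these states the transition graph has no cycle, so every accepting path has bounded length and L is finite.

finite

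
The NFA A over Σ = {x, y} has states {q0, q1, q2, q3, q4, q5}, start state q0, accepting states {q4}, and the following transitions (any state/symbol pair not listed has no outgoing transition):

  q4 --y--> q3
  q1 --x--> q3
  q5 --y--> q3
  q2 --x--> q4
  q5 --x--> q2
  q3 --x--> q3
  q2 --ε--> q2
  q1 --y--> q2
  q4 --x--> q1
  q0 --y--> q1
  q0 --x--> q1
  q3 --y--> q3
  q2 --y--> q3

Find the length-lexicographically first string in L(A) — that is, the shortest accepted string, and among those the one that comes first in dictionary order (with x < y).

xyx

A breadth-first search from q0 reaches an accepting state first via the path q0 → q1 → q2 → q4 on input xyx.
No string of length < 3 is accepted (BFS exhausts all shorter strings without reaching an accepting state), and xyx is the lexicographically least accepting string of length 3.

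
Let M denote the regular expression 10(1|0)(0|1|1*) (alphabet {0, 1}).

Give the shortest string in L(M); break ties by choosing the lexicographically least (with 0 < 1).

By inspection of the expression, no string of length less than 3 matches, and 100 is the lexicographically first match of length 3.

100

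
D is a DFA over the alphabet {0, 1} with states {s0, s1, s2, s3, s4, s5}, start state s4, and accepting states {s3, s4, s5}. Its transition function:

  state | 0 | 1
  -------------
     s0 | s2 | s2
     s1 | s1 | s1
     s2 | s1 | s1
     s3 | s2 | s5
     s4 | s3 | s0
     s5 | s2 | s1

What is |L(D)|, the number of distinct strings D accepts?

3

The useful subgraph on states {s3, s4, s5} is acyclic, so L(D) is finite; the longest accepting path visits 3 useful states, giving maximum string length 2.
Counting accepting paths from s4 by length: 1 of length 0, 1 of length 1, 1 of length 2. Total 3.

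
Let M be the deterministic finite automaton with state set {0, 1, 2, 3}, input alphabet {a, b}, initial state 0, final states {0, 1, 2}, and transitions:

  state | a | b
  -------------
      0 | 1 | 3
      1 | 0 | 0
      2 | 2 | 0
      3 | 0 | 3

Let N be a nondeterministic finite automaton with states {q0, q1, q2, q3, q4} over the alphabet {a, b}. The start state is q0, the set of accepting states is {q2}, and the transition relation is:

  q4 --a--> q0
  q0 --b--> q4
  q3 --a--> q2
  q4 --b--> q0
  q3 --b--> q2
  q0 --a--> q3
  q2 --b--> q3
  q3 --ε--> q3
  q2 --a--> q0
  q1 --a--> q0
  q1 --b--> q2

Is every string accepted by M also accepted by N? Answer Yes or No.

The empty string ε is in L(M) but not in L(N).
So L(M) ⊄ L(N).

No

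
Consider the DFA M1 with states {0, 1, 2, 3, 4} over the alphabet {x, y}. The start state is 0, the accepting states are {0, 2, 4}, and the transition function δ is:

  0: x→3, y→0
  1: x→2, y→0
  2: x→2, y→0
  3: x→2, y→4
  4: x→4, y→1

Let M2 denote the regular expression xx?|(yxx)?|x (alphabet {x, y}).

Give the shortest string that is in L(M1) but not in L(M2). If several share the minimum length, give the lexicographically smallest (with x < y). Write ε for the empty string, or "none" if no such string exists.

The string y is accepted by M1 but not by M2.
No shorter string lies in the difference, and y is the lexicographically first length-1 string in L(M1) \ L(M2).

y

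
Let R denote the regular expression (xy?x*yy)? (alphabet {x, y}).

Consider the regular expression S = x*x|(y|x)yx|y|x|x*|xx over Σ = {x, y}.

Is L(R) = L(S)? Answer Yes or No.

The string xyy is accepted by R but rejected by S.
So L(R) ≠ L(S).

No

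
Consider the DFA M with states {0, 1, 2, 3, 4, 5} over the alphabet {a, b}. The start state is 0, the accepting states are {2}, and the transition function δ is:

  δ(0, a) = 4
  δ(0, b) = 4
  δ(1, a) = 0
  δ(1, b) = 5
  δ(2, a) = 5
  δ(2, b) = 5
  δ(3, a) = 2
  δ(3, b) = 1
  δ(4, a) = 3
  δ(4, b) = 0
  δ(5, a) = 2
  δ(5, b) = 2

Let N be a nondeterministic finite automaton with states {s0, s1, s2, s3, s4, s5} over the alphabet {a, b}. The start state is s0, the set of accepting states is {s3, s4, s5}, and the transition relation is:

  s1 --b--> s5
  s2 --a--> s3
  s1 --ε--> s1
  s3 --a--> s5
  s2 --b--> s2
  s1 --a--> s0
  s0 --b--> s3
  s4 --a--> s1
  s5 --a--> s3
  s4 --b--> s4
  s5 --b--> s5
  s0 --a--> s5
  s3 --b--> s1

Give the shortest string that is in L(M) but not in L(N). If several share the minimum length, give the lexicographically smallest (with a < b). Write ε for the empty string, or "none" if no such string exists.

The string aaaab is accepted by M but not by N.
No shorter string lies in the difference, and aaaab is the lexicographically first length-5 string in L(M) \ L(N).

aaaab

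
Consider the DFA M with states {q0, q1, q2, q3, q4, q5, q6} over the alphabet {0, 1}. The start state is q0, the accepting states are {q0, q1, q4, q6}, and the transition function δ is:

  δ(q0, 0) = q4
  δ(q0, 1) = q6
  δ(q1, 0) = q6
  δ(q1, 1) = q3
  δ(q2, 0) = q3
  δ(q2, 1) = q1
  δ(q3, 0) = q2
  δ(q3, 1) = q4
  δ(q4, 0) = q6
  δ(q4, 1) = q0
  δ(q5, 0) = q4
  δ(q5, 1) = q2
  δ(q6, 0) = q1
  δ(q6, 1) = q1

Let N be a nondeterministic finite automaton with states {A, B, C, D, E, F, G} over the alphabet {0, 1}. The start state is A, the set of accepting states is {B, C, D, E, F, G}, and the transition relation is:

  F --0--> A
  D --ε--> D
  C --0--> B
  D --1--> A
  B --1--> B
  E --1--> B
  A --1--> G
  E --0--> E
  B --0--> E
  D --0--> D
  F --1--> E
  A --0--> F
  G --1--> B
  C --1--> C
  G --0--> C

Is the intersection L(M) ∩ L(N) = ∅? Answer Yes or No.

No

The string 0 is accepted by both M and N.
Hence L(M) ∩ L(N) ≠ ∅.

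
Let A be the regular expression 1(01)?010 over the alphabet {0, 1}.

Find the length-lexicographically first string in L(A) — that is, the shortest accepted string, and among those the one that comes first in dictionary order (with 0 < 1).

By inspection of the expression, no string of length less than 4 matches, and 1010 is the lexicographically first match of length 4.

1010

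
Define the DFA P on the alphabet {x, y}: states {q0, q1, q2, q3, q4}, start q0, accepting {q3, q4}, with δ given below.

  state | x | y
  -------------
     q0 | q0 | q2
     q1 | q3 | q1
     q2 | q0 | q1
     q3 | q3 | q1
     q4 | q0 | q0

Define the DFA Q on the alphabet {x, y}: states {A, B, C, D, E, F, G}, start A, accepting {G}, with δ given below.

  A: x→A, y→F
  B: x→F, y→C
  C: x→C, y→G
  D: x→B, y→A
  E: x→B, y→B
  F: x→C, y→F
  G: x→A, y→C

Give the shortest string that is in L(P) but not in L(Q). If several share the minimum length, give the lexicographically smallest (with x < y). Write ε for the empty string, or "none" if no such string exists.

yyx

The string yyx is accepted by P but not by Q.
No shorter string lies in the difference, and yyx is the lexicographically first length-3 string in L(P) \ L(Q).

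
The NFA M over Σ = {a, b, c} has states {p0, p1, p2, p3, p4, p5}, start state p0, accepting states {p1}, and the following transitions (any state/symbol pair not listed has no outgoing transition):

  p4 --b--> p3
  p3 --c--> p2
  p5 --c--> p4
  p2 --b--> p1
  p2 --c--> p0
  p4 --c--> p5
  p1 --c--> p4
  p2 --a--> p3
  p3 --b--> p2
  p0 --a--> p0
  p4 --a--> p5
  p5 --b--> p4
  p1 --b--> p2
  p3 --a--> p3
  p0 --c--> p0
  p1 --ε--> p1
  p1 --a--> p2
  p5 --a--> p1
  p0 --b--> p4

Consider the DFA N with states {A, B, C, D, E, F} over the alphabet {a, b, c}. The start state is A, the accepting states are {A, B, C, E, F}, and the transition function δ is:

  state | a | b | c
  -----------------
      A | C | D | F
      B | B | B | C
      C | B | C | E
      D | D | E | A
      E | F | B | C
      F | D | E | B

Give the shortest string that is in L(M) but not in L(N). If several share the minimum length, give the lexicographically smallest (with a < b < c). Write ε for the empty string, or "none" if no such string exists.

baa

The string baa is accepted by M but not by N.
No shorter string lies in the difference, and baa is the lexicographically first length-3 string in L(M) \ L(N).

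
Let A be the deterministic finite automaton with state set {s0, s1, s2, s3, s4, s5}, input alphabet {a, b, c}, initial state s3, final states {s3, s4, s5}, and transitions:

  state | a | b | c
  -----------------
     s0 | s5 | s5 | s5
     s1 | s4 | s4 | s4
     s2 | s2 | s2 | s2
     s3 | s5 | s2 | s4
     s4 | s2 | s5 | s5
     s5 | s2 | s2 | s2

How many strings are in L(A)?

The useful subgraph on states {s3, s4, s5} is acyclic, so L(A) is finite; the longest accepting path visits 3 useful states, giving maximum string length 2.
Counting accepting paths from s3 by length: 1 of length 0, 2 of length 1, 2 of length 2. Total 5.

5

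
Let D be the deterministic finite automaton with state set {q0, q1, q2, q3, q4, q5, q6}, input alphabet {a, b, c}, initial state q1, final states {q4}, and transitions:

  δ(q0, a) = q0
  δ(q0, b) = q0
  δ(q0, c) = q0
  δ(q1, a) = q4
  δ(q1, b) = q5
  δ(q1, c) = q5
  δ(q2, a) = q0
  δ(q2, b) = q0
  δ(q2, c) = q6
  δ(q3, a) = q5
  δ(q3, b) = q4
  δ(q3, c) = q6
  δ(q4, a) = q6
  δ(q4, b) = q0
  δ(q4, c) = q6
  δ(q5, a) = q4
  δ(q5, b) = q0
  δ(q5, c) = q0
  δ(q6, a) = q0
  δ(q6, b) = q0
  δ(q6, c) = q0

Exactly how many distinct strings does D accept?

3

The useful subgraph on states {q1, q4, q5} is acyclic, so L(D) is finite; the longest accepting path visits 3 useful states, giving maximum string length 2.
Counting accepting paths from q1 by length: 1 of length 1, 2 of length 2. Total 3.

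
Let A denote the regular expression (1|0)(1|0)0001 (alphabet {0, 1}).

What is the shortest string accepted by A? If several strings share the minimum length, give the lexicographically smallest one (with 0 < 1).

000001

By inspection of the expression, no string of length less than 6 matches, and 000001 is the lexicographically first match of length 6.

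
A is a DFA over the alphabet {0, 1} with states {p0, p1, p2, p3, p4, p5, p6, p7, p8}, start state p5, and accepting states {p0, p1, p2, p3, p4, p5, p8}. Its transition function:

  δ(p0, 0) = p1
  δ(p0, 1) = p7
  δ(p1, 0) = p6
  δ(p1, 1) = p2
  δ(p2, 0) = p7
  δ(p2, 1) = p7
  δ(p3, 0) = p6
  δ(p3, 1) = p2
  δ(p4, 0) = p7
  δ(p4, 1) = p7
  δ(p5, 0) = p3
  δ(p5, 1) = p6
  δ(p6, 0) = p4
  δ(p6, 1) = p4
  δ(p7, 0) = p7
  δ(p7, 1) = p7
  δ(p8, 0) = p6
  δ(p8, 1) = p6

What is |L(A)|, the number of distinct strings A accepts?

7

The useful subgraph on states {p2, p3, p4, p5, p6} is acyclic, so L(A) is finite; the longest accepting path visits 4 useful states, giving maximum string length 3.
Counting accepting paths from p5 by length: 1 of length 0, 1 of length 1, 3 of length 2, 2 of length 3. Total 7.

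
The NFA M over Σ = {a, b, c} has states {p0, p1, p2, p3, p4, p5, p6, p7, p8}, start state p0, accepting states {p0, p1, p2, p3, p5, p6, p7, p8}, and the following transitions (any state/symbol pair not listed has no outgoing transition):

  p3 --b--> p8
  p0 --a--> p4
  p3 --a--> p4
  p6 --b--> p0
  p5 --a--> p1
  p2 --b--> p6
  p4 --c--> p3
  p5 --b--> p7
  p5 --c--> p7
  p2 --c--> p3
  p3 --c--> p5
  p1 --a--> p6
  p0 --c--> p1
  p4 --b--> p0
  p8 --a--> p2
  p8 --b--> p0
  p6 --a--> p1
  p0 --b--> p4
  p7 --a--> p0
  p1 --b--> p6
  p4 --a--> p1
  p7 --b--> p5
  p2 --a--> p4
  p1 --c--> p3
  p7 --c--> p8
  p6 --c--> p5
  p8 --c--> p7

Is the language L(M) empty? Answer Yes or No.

No

The empty string ε is accepted: the run p0 ends in the accepting state p0.
Since at least one string is accepted, L(M) is not empty.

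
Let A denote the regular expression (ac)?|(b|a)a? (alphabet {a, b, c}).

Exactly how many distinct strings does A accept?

6

The expression has no Kleene star, so L(A) is finite. Expanding the alternatives gives {ε, a, b, aa, ac, ba}.
That is 1 of length 0, 2 of length 1, 3 of length 2: 6 strings in all.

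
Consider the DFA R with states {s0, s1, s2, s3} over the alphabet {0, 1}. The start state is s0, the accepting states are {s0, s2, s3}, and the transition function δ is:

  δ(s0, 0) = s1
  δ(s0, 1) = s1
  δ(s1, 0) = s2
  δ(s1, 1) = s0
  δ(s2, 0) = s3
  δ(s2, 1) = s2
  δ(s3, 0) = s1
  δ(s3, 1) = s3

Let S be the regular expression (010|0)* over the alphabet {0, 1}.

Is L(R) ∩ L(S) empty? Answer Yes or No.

The empty string ε is accepted by both R and S.
Hence L(R) ∩ L(S) ≠ ∅.

No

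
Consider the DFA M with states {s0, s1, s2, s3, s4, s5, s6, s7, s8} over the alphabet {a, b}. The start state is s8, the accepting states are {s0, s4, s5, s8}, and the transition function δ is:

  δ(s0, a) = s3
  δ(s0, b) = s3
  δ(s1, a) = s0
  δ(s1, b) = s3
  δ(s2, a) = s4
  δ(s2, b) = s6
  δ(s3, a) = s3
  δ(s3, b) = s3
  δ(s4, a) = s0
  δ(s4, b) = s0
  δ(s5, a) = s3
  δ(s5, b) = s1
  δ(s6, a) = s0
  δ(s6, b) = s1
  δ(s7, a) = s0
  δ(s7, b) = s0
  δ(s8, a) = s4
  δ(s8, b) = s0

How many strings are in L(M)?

The useful subgraph on states {s0, s4, s8} is acyclic, so L(M) is finite; the longest accepting path visits 3 useful states, giving maximum string length 2.
Counting accepting paths from s8 by length: 1 of length 0, 2 of length 1, 2 of length 2. Total 5.

5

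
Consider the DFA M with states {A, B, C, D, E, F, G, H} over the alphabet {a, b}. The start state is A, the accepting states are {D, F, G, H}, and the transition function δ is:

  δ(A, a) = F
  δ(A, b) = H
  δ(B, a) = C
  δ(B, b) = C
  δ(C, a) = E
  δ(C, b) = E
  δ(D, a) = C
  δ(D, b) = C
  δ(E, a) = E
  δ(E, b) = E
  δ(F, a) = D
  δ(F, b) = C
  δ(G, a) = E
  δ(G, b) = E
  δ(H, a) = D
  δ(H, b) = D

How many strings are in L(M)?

The useful subgraph on states {A, D, F, H} is acyclic, so L(M) is finite; the longest accepting path visits 3 useful states, giving maximum string length 2.
Counting accepting paths from A by length: 2 of length 1, 3 of length 2. Total 5.

5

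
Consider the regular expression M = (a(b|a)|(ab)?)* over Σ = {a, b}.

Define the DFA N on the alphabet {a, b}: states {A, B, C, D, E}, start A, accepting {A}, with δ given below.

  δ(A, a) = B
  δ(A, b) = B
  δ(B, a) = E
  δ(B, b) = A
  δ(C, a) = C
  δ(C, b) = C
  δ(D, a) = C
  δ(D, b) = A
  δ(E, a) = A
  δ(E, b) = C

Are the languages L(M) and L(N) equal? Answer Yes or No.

The string aa is accepted by M but rejected by N.
So L(M) ≠ L(N).

No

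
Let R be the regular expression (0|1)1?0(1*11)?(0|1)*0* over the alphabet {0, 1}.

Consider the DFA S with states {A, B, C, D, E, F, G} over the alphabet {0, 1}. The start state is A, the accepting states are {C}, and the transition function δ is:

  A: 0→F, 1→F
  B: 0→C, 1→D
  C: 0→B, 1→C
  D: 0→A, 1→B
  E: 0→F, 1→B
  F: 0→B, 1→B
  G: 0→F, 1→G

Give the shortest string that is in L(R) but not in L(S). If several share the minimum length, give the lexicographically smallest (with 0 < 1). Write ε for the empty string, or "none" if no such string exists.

The string 00 is accepted by R but not by S.
No shorter string lies in the difference, and 00 is the lexicographically first length-2 string in L(R) \ L(S).

00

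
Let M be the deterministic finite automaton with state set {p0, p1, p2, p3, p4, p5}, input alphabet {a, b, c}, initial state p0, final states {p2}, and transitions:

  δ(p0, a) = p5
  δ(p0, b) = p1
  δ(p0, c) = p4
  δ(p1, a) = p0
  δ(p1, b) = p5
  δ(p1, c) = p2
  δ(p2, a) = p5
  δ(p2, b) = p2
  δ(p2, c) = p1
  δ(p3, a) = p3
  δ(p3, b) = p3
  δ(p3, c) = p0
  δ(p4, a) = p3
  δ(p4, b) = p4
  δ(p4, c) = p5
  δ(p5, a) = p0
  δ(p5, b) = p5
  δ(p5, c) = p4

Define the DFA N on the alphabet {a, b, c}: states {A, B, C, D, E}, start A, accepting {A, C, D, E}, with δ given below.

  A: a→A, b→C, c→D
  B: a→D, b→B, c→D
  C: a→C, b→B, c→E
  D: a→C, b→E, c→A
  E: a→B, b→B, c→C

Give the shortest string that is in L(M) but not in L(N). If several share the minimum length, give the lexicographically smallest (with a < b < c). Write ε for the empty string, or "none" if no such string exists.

The string bcb is accepted by M but not by N.
No shorter string lies in the difference, and bcb is the lexicographically first length-3 string in L(M) \ L(N).

bcb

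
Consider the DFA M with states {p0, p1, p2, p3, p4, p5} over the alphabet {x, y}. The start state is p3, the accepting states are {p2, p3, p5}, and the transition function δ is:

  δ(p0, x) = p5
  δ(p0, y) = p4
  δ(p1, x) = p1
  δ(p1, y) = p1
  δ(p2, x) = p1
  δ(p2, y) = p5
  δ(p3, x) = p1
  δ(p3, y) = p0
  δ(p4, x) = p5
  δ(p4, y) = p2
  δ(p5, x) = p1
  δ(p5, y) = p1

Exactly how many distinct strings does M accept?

5

The useful subgraph on states {p0, p2, p3, p4, p5} is acyclic, so L(M) is finite; the longest accepting path visits 5 useful states, giving maximum string length 4.
Counting accepting paths from p3 by length: 1 of length 0, 1 of length 2, 2 of length 3, 1 of length 4. Total 5.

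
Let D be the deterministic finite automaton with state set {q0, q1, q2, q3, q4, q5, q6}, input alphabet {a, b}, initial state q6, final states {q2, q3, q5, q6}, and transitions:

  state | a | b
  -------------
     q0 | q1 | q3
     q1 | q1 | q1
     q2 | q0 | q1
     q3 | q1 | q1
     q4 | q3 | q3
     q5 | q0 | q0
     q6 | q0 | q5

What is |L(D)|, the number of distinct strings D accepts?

5

The useful subgraph on states {q0, q3, q5, q6} is acyclic, so L(D) is finite; the longest accepting path visits 4 useful states, giving maximum string length 3.
Counting accepting paths from q6 by length: 1 of length 0, 1 of length 1, 1 of length 2, 2 of length 3. Total 5.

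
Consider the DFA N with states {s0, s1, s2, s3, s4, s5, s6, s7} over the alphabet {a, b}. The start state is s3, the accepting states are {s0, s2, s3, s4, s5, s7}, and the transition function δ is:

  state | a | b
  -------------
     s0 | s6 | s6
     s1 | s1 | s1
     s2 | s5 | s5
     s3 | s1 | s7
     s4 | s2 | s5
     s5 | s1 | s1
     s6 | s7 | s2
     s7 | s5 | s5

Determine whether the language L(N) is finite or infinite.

finite

The useful states (reachable from s3 and able to reach an accepting state) are {s3, s5, s7}.
Restricted to these states the transition graph has no cycle, so every accepting path has bounded length and L is finite.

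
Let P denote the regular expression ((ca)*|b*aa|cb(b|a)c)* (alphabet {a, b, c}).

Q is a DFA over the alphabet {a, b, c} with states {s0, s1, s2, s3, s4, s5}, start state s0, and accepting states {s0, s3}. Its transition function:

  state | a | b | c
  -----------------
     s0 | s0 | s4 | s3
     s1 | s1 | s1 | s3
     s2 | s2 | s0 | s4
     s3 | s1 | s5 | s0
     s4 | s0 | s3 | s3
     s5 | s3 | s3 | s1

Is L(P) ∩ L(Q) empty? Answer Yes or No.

The empty string ε is accepted by both P and Q.
Hence L(P) ∩ L(Q) ≠ ∅.

No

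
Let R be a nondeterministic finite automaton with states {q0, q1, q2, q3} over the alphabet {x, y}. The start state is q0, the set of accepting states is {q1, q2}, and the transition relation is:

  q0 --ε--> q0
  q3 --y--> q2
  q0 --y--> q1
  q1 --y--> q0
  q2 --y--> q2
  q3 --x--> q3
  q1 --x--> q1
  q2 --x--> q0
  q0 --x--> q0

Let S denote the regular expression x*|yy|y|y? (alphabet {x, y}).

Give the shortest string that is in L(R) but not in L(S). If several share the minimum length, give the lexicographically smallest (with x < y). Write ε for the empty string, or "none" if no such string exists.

The string xy is accepted by R but not by S.
No shorter string lies in the difference, and xy is the lexicographically first length-2 string in L(R) \ L(S).

xy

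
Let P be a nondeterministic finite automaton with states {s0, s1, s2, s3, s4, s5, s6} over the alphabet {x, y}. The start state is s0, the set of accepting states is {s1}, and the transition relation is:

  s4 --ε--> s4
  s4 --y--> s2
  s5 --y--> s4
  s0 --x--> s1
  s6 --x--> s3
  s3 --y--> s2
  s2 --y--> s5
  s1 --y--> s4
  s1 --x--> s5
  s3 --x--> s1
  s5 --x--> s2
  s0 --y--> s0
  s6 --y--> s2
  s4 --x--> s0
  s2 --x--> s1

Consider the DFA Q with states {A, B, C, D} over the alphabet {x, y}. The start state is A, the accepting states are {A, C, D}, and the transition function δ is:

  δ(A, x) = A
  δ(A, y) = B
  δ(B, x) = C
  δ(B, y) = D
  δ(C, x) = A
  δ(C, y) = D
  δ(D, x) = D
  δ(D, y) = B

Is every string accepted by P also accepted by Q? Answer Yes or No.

Yes

Exploring the product automaton P × Q from the start pair (s0, A), following both machines on each input symbol, reaches 16 state pairs: (s0, A), (s1, A), (s0, B), (s5, A), (s4, B), (s1, C), (s0, D), (s2, A), (s0, C), (s2, D), (s4, D), (s1, D), (s5, B), (s2, B), (s5, D), (s2, C).
P accepts in {s1} and Q accepts in {A, C, D}. The reachable pairs whose P-component is accepting are (s1, A), (s1, C), (s1, D); in each of them the Q-component is accepting too, so the product for L(P) \ L(Q) (P-component accepting, Q-component rejecting) has no reachable accepting pair and the difference is empty.
Hence every string in L(P) is also in L(Q).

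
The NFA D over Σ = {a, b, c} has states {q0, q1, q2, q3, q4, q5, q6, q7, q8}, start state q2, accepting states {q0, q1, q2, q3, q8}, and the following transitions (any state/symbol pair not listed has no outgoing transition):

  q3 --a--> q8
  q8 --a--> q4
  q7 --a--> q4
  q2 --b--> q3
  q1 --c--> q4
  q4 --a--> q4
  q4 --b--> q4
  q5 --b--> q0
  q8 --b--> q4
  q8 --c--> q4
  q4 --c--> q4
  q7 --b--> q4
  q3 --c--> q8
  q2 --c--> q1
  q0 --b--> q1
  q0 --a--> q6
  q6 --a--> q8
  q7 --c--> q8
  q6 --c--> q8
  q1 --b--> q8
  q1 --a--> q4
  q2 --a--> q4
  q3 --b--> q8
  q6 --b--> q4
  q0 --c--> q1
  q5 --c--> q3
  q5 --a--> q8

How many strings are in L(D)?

7

The useful subgraph on states {q1, q2, q3, q8} is acyclic, so L(D) is finite; the longest accepting path visits 3 useful states, giving maximum string length 2.
Counting accepting paths from q2 by length: 1 of length 0, 2 of length 1, 4 of length 2. Total 7.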